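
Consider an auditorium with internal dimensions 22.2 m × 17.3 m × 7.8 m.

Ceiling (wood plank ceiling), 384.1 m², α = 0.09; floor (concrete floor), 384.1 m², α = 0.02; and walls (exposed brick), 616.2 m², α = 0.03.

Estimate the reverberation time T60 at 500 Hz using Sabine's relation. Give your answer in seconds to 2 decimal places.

Total absorption A = 384.1·0.09 + 384.1·0.02 + 616.2·0.03
  = 34.569 + 7.682 + 18.486 = 60.737 m² sabins.
Room volume: 2995.668 m³.
RT60 = 0.161 · V / A = 0.161 × 2995.668 / 60.737 = 7.94 s.

7.94 s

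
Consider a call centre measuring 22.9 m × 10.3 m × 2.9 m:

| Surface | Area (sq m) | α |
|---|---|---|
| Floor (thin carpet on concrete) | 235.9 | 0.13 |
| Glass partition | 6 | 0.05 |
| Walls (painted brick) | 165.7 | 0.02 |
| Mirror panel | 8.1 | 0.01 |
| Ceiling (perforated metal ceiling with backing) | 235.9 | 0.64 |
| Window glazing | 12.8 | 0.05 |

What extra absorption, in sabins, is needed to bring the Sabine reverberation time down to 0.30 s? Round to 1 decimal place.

181.1 sabins

A₁ = Σ Sᵢαᵢ = 235.9×0.13 + 6×0.05 + 165.7×0.02 + 8.1×0.01 + 235.9×0.64 + 12.8×0.05 = 185.978 sabins.
Target A₂ = 0.161·684.023/0.30 = 367.092 sabins (V = 684.023 m³).
ΔA = A₂ − A₁ = 367.092 − 185.978 = 181.1 sabins.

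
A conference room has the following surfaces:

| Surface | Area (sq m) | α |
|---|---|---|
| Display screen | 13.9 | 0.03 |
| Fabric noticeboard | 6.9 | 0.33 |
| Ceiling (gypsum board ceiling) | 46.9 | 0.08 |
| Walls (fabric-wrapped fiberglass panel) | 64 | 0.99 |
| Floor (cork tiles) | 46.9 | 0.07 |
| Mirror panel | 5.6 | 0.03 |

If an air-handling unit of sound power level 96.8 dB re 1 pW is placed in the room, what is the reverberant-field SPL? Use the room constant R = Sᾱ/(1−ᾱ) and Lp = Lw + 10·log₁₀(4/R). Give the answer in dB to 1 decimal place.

Σ(Sᵢαᵢ) = 13.9·0.03 + 6.9·0.33 + 46.9·0.08 + 64·0.99 + 46.9·0.07 + 5.6·0.03 = 73.257; total area S = 184.2 sq m.
ᾱ = 0.3977, so room constant R = A/(1−ᾱ) = 121.629 sq m.
Lp = Lw + 10 log₁₀(4/R) = 96.8 -14.83 = 82.0 dB.

82.0 dB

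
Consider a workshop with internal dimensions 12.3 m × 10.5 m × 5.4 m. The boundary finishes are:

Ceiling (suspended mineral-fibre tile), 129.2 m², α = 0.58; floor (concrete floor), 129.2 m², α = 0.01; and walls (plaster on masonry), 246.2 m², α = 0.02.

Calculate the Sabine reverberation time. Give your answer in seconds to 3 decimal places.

Summing Sᵢαᵢ: 74.936 + 1.292 + 4.924 → A = 81.152 sabins.
Volume V = 12.3 × 10.5 × 5.4 = 697.41 m³.
T = 0.161 V/A = 0.161·697.41/81.152 = 1.384 s.

1.384 sec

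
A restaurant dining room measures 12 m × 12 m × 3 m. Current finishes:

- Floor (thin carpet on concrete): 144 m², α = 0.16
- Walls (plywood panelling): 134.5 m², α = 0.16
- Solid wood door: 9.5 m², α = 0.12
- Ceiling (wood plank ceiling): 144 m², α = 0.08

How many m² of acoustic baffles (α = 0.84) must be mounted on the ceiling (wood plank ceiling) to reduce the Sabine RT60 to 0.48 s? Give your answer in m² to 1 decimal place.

A₁ = Σ Sᵢαᵢ = 144×0.16 + 134.5×0.16 + 9.5×0.12 + 144×0.08 = 57.220 sabins.
Required A₂ = 0.161·432/0.48 = 144.900 sabins.
ΔA needed = 144.900 − 57.220 = 87.680 sabins.
Each m² of panel replacing the ceiling (wood plank ceiling) adds (0.84 − 0.08) = 0.76 sabins.
Area = ΔA/Δα = 87.680/0.76 = 115.4 m².

115.4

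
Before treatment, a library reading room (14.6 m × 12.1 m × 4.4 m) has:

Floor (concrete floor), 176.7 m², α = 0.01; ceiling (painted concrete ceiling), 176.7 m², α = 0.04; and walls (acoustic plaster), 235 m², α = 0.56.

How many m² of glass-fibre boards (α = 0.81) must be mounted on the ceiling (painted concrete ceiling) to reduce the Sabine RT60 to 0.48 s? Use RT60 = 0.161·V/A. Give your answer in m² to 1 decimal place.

156.2

Total absorption A₁ = 176.7·0.01 + 176.7·0.04 + 235·0.56
  = 1.767 + 7.068 + 131.600 = 140.435 m² sabins.
Required A₂ = 0.161·777.304/0.48 = 260.721 sabins.
Absorption to add: 260.721 − 140.435 = 120.286 sabins.
Each m² of panel replacing the ceiling (painted concrete ceiling) adds (0.81 − 0.04) = 0.77 sabins.
Panel area = 120.286 / 0.77 = 156.2 m².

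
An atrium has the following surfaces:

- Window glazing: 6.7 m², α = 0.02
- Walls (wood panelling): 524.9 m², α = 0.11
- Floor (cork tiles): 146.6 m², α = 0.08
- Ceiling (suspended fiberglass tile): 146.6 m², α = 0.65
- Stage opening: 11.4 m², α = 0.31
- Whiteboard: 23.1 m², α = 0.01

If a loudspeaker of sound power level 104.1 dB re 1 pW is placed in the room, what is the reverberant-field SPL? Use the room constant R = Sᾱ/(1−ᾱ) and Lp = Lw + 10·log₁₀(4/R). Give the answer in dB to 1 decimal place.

86.9 dB

Σ(Sᵢαᵢ) = 6.7×0.02 + 524.9×0.11 + 146.6×0.08 + 146.6×0.65 + 11.4×0.31 + 23.1×0.01 = 168.656; total area S = 859.3 m².
ᾱ = 0.1963, so room constant R = A/(1−ᾱ) = 209.849 m².
Lp = Lw + 10 log₁₀(4/R) = 104.1 -17.20 = 86.9 dB.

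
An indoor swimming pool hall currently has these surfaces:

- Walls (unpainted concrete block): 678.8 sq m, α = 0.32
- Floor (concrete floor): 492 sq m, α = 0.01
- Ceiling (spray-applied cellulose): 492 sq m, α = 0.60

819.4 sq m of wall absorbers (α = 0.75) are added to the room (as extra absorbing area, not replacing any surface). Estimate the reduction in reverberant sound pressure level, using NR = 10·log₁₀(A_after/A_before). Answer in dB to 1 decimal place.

Equivalent absorption area: A_before = 678.8×0.32 + 492×0.01 + 492×0.60 = 517.336 sq m.
Treatment contributes 819.4·0.75 = 614.550 sabins.
A_after = 517.336 + 614.550 = 1131.886 sabins.
NR = 10·log₁₀(1131.886/517.336) = 3.4 dB.

3.4 dB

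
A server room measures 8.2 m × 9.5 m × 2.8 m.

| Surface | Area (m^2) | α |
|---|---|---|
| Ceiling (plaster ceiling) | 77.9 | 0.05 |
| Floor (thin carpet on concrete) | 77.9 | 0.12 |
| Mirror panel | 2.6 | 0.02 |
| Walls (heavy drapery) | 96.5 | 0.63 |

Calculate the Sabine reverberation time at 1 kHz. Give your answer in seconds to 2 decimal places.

Equivalent absorption area: A = 77.9·0.05 + 77.9·0.12 + 2.6·0.02 + 96.5·0.63 = 74.090 m^2.
V = 8.2·9.5·2.8 = 218.12 m³.
T = 0.161 V/A = 0.161·218.12/74.090 = 0.47 s.

0.47 seconds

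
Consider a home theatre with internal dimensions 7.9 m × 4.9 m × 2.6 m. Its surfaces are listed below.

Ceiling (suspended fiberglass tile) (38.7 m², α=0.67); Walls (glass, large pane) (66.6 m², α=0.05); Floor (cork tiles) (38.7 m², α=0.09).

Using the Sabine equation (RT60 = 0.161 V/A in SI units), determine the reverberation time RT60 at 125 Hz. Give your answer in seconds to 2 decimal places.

0.49 seconds

A = Σ Sᵢαᵢ = 38.7×0.67 + 66.6×0.05 + 38.7×0.09 = 32.742 sabins.
Volume V = 7.9 × 4.9 × 2.6 = 100.646 m³.
Sabine: RT60 = 0.161 × 100.646 / 32.742 = 0.49 s.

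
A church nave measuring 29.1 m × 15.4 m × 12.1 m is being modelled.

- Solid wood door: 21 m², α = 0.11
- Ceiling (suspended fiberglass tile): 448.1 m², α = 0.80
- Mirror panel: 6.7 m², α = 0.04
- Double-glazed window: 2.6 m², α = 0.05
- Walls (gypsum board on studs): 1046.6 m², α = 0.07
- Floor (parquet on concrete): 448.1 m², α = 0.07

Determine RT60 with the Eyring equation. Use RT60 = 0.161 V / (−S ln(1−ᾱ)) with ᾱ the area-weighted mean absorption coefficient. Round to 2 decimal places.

1.64 s

Total surface area S = 21 + 448.1 + 6.7 + 2.6 + 1046.6 + 448.1 = 1973.1 m².
Σ(Sᵢαᵢ) = 21·0.11 + 448.1·0.80 + 6.7·0.04 + 2.6·0.05 + 1046.6·0.07 + 448.1·0.07 = 465.817.
Mean coefficient ᾱ = A/S = 0.2361.
Eyring denominator: −S ln(1−ᾱ) = 531.392.
V = 29.1 × 15.4 × 12.1 = 5422.494 m³.
T = 0.161·V/[−S·ln(1−ᾱ)] = 0.161·5422.494/531.392 = 1.64 s.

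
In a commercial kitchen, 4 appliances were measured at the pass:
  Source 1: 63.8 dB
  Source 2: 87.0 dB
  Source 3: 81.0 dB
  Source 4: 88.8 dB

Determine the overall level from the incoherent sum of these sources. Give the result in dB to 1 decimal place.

91.4 dB

Sum in the linear (power) domain: Σ 10^(Lᵢ/10) = 10^(63.8/10) + 10^(87.0/10) + 10^(81.0/10) + 10^(88.8/10) = 1.388e+09.
L_total = 10·log₁₀(1.388e+09) = 91.4 dB.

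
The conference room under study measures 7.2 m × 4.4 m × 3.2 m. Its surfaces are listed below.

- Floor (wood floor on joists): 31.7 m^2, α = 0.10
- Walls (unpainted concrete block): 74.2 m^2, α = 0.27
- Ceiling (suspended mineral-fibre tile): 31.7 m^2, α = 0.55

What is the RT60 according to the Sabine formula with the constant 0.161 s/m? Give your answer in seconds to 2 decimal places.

Equivalent absorption area: A = 31.7*0.10 + 74.2*0.27 + 31.7*0.55 = 40.639 m^2.
V = 7.2·4.4·3.2 = 101.376 m³.
Sabine: RT60 = 0.161 × 101.376 / 40.639 = 0.40 s.

0.40 seconds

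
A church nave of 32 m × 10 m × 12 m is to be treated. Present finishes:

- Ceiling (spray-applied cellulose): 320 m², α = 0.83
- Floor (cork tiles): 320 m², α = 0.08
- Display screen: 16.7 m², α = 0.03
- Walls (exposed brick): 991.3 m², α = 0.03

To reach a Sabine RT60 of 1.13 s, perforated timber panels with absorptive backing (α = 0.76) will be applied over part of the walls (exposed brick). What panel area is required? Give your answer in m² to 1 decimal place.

309.1

Total absorption A₁ = 320×0.83 + 320×0.08 + 16.7×0.03 + 991.3×0.03
  = 265.600 + 25.600 + 0.501 + 29.739 = 321.440 m² sabins.
Required A₂ = 0.161·3840/1.13 = 547.115 sabins.
Absorption to add: 547.115 − 321.440 = 225.675 sabins.
Net gain per m²: Δα = 0.76 − 0.03 = 0.73.
Area = ΔA/Δα = 225.675/0.73 = 309.1 m².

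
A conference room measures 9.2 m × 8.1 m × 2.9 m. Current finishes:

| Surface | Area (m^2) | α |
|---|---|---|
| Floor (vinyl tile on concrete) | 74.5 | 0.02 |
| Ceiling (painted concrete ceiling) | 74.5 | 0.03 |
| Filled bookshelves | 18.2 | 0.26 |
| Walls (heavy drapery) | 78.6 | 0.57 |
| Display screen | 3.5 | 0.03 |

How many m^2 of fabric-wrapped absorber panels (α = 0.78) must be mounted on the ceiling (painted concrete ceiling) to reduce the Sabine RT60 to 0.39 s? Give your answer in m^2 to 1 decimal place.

Total absorption A₁ = 74.5*0.02 + 74.5*0.03 + 18.2*0.26 + 78.6*0.57 + 3.5*0.03
  = 1.490 + 2.235 + 4.732 + 44.802 + 0.105 = 53.364 m^2 sabins.
Required A₂ = 0.161·216.108/0.39 = 89.214 sabins.
ΔA needed = 89.214 − 53.364 = 35.850 sabins.
Net gain per m^2: Δα = 0.78 − 0.03 = 0.75.
Area = ΔA/Δα = 35.850/0.75 = 47.8 m^2.

47.8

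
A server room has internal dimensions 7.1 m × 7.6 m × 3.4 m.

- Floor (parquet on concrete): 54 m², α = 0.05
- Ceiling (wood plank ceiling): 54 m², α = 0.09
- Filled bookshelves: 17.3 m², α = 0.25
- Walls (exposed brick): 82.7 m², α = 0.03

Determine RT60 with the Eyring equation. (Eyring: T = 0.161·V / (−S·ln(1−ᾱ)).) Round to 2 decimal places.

1.98 sec

Total surface area S = 54 + 54 + 17.3 + 82.7 = 208.0 m².
Absorption A = 54·0.05 + 54·0.09 + 17.3·0.25 + 82.7·0.03 = 14.366 sabins.
Mean coefficient ᾱ = A/S = 0.0691.
−S·ln(1−ᾱ) = −208.0 × ln(1 − 0.0691) = 14.894.
V = 7.1 × 7.6 × 3.4 = 183.464 m³.
RT60 = 0.161 × 183.464 / 14.894 = 1.98 s.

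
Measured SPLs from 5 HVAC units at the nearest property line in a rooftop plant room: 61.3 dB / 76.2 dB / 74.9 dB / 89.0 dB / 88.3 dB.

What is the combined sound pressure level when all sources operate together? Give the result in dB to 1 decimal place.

91.9 dB

Σ 10^(Lᵢ/10) = 1.544e+09.
L_total = 10·log₁₀(1.544e+09) = 91.9 dB.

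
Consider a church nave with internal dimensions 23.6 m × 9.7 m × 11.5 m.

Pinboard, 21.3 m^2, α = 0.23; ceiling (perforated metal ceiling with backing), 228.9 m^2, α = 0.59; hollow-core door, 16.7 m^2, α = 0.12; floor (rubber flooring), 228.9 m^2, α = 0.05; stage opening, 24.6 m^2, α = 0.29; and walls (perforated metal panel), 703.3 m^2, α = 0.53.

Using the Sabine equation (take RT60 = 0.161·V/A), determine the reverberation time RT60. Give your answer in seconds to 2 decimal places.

Equivalent absorption area: A = 21.3·0.23 + 228.9·0.59 + 16.7·0.12 + 228.9·0.05 + 24.6·0.29 + 703.3·0.53 = 533.282 m^2.
Room volume: 2632.58 m³.
T = 0.161 V/A = 0.161·2632.58/533.282 = 0.79 s.

0.79 s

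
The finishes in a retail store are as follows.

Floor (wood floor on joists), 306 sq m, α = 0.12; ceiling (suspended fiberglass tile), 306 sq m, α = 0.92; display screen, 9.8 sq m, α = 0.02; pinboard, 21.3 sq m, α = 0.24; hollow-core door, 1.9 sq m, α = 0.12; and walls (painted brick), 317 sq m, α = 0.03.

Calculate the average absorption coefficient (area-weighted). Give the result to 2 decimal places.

0.35

S = Σ Sᵢ = 306 + 306 + 9.8 + 21.3 + 1.9 + 317 = 962.0 sq m.
Σ(Sᵢαᵢ) = 306*0.12 + 306*0.92 + 9.8*0.02 + 21.3*0.24 + 1.9*0.12 + 317*0.03 = 333.286.
ᾱ = A/S = 0.35.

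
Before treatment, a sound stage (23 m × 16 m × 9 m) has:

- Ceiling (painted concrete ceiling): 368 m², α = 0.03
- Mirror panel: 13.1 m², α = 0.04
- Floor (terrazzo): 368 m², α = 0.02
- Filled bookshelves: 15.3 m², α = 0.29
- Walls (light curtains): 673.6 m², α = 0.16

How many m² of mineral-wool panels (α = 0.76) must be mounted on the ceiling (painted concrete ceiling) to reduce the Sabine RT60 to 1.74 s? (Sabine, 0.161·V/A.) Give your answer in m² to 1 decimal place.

240.2

Summing Sᵢαᵢ: 11.040 + 0.524 + 7.360 + 4.437 + 107.776 → A₁ = 131.137 sabins.
V = 3312 m³. Target absorption A₂ = 0.161 × 3312 / 1.74 = 306.455 sabins.
Absorption to add: 306.455 − 131.137 = 175.318 sabins.
Net gain per m²: Δα = 0.76 − 0.03 = 0.73.
Area = ΔA/Δα = 175.318/0.73 = 240.2 m².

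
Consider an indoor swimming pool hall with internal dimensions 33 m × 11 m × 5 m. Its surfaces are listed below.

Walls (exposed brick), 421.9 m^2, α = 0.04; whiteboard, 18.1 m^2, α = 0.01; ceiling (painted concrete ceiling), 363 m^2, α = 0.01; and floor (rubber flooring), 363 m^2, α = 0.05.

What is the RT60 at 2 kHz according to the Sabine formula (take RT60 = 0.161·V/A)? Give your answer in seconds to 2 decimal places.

7.52 s

Summing Sᵢαᵢ: 16.876 + 0.181 + 3.630 + 18.150 → A = 38.837 sabins.
Volume V = 33 × 11 × 5 = 1815 m³.
RT60 = 0.161 · V / A = 0.161 × 1815 / 38.837 = 7.52 s.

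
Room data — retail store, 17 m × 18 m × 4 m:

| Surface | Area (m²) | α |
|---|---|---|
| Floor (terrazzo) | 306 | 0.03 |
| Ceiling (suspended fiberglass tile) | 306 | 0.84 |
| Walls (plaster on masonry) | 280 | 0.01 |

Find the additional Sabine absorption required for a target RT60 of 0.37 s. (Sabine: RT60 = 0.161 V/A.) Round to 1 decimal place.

263.6 sabins

Equivalent absorption area: A₁ = 306·0.03 + 306·0.84 + 280·0.01 = 269.020 m².
V = 1224 m³. Required absorption A₂ = 0.161 × 1224 / 0.37 = 532.605 sabins.
Shortfall: 532.605 − 269.020 = 263.6 sabins.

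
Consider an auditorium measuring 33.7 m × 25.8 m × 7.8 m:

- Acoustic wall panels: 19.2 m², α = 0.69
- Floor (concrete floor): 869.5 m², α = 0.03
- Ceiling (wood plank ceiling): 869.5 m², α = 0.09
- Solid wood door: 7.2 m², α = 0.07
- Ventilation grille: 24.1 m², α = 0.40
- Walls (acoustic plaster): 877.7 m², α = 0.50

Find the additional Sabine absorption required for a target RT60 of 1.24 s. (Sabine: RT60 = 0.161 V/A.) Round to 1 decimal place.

Summing Sᵢαᵢ: 13.248 + 26.085 + 78.255 + 0.504 + 9.640 + 438.850 → A₁ = 566.582 sabins.
For T = 1.24 s, need A₂ = 0.161·V/T = 0.161·6781.788/1.24 = 880.539 sabins.
Additional absorption ΔA = 880.539 − 566.582 = 314.0 sabins.

314.0 sabins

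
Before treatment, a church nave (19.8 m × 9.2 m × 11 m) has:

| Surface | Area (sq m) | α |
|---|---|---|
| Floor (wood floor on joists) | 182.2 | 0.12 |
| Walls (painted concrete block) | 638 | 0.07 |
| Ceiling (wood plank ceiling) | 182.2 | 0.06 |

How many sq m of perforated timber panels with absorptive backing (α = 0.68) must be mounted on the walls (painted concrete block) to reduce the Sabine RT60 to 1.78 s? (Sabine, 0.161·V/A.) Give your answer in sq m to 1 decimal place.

Total absorption A₁ = 182.2*0.12 + 638*0.07 + 182.2*0.06
  = 21.864 + 44.660 + 10.932 = 77.456 sq m sabins.
Required A₂ = 0.161·2003.76/1.78 = 181.239 sabins.
Absorption to add: 181.239 − 77.456 = 103.783 sabins.
Net gain per sq m: Δα = 0.68 − 0.07 = 0.61.
Panel area = 103.783 / 0.61 = 170.1 sq m.

170.1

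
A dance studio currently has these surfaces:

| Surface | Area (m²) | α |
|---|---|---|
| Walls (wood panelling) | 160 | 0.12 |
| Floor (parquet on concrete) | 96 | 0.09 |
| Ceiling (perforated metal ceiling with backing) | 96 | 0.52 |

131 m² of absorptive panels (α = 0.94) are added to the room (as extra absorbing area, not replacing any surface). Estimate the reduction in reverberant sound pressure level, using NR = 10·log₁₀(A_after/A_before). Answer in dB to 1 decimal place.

A_before = Σ Sᵢαᵢ = 160·0.12 + 96·0.09 + 96·0.52 = 77.760 sabins.
Treatment contributes 131·0.94 = 123.140 sabins.
A_after = 77.760 + 123.140 = 200.900 sabins.
NR = 10·log₁₀(200.900/77.760) = 4.1 dB.

4.1 dB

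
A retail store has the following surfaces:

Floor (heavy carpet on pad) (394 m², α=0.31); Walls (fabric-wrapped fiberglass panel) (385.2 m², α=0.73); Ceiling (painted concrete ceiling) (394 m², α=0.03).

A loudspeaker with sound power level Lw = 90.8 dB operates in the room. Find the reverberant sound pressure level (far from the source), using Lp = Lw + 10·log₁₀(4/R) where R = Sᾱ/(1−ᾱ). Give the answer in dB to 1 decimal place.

68.7 dB

A = 415.156 sabins; S = 1173.2 m².
ᾱ = 415.156/1173.2 = 0.3539; R = Sᾱ/(1−ᾱ) = 415.156/(1−0.3539) = 642.557 m².
Lp = Lw + 10 log₁₀(4/R) = 90.8 -22.06 = 68.7 dB.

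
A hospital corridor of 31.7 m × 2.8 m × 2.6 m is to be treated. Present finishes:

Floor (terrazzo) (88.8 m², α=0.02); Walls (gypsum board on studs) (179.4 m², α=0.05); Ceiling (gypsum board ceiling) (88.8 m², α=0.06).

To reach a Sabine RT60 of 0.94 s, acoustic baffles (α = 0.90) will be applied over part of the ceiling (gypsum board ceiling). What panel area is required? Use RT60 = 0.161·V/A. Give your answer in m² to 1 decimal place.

Summing Sᵢαᵢ: 1.776 + 8.970 + 5.328 → A₁ = 16.074 sabins.
Required A₂ = 0.161·230.776/0.94 = 39.527 sabins.
ΔA needed = 39.527 − 16.074 = 23.453 sabins.
Net gain per m²: Δα = 0.90 − 0.06 = 0.84.
Area = ΔA/Δα = 23.453/0.84 = 27.9 m².

27.9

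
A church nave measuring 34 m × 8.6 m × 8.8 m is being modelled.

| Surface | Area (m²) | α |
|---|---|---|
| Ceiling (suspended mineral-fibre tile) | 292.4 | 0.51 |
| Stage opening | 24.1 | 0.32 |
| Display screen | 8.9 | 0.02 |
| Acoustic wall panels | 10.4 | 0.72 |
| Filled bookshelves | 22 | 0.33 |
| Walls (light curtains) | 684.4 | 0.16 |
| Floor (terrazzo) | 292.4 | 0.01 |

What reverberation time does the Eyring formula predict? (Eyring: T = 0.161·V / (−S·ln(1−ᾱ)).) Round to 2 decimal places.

1.30 sec

Total surface area S = 292.4 + 24.1 + 8.9 + 10.4 + 22 + 684.4 + 292.4 = 1334.6 m².
Σ(Sᵢαᵢ) = 292.4×0.51 + 24.1×0.32 + 8.9×0.02 + 10.4×0.72 + 22×0.33 + 684.4×0.16 + 292.4×0.01 = 284.190.
ᾱ = 284.190 / 1334.6 = 0.2129.
−S·ln(1−ᾱ) = −1334.6 × ln(1 − 0.2129) = 319.503.
V = 34 × 8.6 × 8.8 = 2573.12 m³.
RT60 = 0.161 × 2573.12 / 319.503 = 1.30 s.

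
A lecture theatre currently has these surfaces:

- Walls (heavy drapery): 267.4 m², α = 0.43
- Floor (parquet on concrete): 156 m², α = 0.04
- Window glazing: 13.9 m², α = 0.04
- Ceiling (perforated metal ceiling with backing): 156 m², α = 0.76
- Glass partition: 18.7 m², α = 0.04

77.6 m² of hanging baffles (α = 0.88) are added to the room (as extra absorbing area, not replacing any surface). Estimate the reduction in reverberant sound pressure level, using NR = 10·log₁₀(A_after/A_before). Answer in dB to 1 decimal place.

1.1 dB

Summing Sᵢαᵢ: 114.982 + 6.240 + 0.556 + 118.560 + 0.748 → A_before = 241.086 sabins.
Added absorption = 77.6 × 0.88 = 68.288 sabins.
A_after = 241.086 + 68.288 = 309.374 sabins.
Reduction = 10 log₁₀(A_after/A_before) = 10 log₁₀(1.2833) = 1.1 dB.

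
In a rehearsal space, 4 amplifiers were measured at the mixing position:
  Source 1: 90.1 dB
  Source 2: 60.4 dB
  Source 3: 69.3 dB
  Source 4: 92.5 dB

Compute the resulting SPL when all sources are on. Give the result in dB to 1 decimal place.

Σ 10^(Lᵢ/10) = 2.811e+09.
Back to dB: 10·log₁₀ Σ = 94.5 dB.

94.5 dB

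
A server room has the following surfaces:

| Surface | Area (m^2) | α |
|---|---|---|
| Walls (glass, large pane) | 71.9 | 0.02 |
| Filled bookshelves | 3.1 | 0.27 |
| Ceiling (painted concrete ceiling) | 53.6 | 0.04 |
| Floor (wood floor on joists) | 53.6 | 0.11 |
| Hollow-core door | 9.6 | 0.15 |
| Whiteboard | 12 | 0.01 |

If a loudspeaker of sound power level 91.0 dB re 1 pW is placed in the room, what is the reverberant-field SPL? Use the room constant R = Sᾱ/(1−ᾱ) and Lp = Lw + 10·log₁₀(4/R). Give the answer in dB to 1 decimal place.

86.0 dB

A = 11.875 sabins; S = 203.8 m^2.
ᾱ = 11.875/203.8 = 0.0583; R = Sᾱ/(1−ᾱ) = 11.875/(1−0.0583) = 12.610 m^2.
Lp = Lw + 10 log₁₀(4/R) = 91.0 -4.99 = 86.0 dB.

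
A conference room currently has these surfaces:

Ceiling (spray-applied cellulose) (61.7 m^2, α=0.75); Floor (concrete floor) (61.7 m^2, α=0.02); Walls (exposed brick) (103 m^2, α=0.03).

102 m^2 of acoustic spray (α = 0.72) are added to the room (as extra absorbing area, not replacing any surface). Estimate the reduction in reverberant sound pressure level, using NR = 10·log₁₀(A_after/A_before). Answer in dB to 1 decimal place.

Equivalent absorption area: A_before = 61.7·0.75 + 61.7·0.02 + 103·0.03 = 50.599 m^2.
Added absorption = 102 × 0.72 = 73.440 sabins.
A_after = 50.599 + 73.440 = 124.039 sabins.
NR = 10·log₁₀(124.039/50.599) = 3.9 dB.

3.9 dB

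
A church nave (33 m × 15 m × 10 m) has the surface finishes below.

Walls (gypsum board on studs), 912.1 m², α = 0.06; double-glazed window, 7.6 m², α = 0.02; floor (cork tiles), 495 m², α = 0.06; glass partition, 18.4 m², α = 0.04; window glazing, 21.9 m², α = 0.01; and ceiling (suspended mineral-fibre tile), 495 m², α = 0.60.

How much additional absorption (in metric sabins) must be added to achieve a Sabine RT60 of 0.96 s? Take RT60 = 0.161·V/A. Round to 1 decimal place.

Total absorption A₁ = 912.1*0.06 + 7.6*0.02 + 495*0.06 + 18.4*0.04 + 21.9*0.01 + 495*0.60
  = 54.726 + 0.152 + 29.700 + 0.736 + 0.219 + 297.000 = 382.533 m² sabins.
For T = 0.96 s, need A₂ = 0.161·V/T = 0.161·4950/0.96 = 830.156 sabins.
ΔA = A₂ − A₁ = 830.156 − 382.533 = 447.6 sabins.

447.6 sabins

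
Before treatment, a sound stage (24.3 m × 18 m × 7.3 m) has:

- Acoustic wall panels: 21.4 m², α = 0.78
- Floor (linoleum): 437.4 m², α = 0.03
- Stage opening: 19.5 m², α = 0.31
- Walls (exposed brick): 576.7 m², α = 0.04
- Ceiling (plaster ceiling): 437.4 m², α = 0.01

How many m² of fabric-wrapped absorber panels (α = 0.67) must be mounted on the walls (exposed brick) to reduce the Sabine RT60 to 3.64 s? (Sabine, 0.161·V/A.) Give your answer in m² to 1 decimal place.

123.7

Total absorption A₁ = 21.4*0.78 + 437.4*0.03 + 19.5*0.31 + 576.7*0.04 + 437.4*0.01
  = 16.692 + 13.122 + 6.045 + 23.068 + 4.374 = 63.301 m² sabins.
Required A₂ = 0.161·3193.02/3.64 = 141.230 sabins.
Absorption to add: 141.230 − 63.301 = 77.929 sabins.
Each m² of panel replacing the walls (exposed brick) adds (0.67 − 0.04) = 0.63 sabins.
Area = ΔA/Δα = 77.929/0.63 = 123.7 m².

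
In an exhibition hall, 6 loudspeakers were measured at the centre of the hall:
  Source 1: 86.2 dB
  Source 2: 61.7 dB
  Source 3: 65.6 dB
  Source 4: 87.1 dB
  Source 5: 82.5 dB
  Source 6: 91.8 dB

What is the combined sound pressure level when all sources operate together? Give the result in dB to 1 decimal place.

Sum in the linear (power) domain: Σ 10^(Lᵢ/10) = 10^(86.2/10) + 10^(61.7/10) + 10^(65.6/10) + 10^(87.1/10) + 10^(82.5/10) + 10^(91.8/10) = 2.626e+09.
Back to dB: 10·log₁₀ Σ = 94.2 dB.

94.2 dB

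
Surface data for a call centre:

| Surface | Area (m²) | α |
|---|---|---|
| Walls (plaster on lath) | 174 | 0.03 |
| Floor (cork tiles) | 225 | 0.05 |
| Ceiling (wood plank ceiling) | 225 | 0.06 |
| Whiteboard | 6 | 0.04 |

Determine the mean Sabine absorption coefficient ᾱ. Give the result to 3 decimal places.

S = Σ Sᵢ = 174 + 225 + 225 + 6 = 630.0 m².
Weighted sum Σ Sα = 30.210.
ᾱ = 30.210 / 630.0 = 0.048.

0.048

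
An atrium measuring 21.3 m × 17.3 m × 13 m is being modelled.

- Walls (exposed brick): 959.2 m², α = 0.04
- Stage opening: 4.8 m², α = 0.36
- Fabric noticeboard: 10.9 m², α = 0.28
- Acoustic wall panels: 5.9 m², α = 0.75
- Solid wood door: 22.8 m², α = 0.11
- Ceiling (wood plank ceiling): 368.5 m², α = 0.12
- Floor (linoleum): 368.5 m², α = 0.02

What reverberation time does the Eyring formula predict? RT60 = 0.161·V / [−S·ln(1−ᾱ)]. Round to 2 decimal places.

Total surface area S = 959.2 + 4.8 + 10.9 + 5.9 + 22.8 + 368.5 + 368.5 = 1740.6 m².
Absorption A = 959.2×0.04 + 4.8×0.36 + 10.9×0.28 + 5.9×0.75 + 22.8×0.11 + 368.5×0.12 + 368.5×0.02 = 101.671 sabins.
Mean coefficient ᾱ = A/S = 0.0584.
Eyring denominator: −S ln(1−ᾱ) = 104.740.
V = 21.3 × 17.3 × 13 = 4790.37 m³.
RT60 = 0.161 × 4790.37 / 104.740 = 7.36 s.

7.36 sec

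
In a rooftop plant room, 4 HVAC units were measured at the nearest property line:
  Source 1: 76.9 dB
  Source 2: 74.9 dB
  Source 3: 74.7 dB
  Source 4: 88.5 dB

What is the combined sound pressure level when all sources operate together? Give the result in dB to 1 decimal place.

89.1 dB

Σ 10^(Lᵢ/10) = 8.173e+08.
Back to dB: 10·log₁₀ Σ = 89.1 dB.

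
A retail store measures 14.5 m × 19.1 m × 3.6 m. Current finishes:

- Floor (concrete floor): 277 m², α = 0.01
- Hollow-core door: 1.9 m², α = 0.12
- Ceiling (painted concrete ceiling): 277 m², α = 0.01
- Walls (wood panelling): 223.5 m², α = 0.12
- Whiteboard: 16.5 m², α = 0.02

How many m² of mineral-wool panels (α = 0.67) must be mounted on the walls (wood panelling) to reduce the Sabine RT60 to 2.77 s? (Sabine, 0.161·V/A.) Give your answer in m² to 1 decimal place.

45.5

A₁ = Σ Sᵢαᵢ = 277*0.01 + 1.9*0.12 + 277*0.01 + 223.5*0.12 + 16.5*0.02 = 32.918 sabins.
V = 997.02 m³. Target absorption A₂ = 0.161 × 997.02 / 2.77 = 57.950 sabins.
ΔA needed = 57.950 − 32.918 = 25.032 sabins.
Net gain per m²: Δα = 0.67 − 0.12 = 0.55.
Area = ΔA/Δα = 25.032/0.55 = 45.5 m².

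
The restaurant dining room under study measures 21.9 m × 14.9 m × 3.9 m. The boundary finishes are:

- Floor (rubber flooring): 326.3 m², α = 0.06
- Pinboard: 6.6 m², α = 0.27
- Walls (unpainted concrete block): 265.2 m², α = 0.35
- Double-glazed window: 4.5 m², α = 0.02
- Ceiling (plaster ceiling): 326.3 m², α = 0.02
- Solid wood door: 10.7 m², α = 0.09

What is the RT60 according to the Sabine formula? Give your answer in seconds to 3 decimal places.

1.683 s

Equivalent absorption area: A = 326.3·0.06 + 6.6·0.27 + 265.2·0.35 + 4.5·0.02 + 326.3·0.02 + 10.7·0.09 = 121.759 m².
V = 21.9·14.9·3.9 = 1272.609 m³.
RT60 = 0.161 · V / A = 0.161 × 1272.609 / 121.759 = 1.683 s.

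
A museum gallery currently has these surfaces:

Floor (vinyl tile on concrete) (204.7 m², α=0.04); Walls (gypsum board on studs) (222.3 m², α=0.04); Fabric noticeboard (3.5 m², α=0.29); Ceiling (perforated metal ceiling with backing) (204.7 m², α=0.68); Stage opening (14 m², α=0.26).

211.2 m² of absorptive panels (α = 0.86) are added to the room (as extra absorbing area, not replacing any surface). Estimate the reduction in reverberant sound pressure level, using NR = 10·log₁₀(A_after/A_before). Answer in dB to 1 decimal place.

Equivalent absorption area: A_before = 204.7*0.04 + 222.3*0.04 + 3.5*0.29 + 204.7*0.68 + 14*0.26 = 160.931 m².
Added absorption = 211.2 × 0.86 = 181.632 sabins.
A_after = 160.931 + 181.632 = 342.563 sabins.
Reduction = 10 log₁₀(A_after/A_before) = 10 log₁₀(2.1286) = 3.3 dB.

3.3 dB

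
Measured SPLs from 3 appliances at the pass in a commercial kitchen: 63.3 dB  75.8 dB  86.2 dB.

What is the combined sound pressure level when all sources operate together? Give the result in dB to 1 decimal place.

Σ 10^(Lᵢ/10) = 4.57e+08.
Back to dB: 10·log₁₀ Σ = 86.6 dB.

86.6 dB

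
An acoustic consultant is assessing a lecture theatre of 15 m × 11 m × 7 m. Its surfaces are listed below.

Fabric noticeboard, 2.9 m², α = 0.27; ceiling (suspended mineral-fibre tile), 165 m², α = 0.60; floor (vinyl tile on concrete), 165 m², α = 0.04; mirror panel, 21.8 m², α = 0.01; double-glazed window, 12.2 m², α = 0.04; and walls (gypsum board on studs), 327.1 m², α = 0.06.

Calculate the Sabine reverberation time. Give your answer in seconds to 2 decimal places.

Summing Sᵢαᵢ: 0.783 + 99.000 + 6.600 + 0.218 + 0.488 + 19.626 → A = 126.715 sabins.
V = 15·11·7 = 1155 m³.
T = 0.161 V/A = 0.161·1155/126.715 = 1.47 s.

1.47 sec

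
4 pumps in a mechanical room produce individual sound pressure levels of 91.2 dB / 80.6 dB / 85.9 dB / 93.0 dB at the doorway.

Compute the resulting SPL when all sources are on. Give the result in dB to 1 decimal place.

Converting to relative power and adding: 10^(91.2/10) + 10^(80.6/10) + 10^(85.9/10) + 10^(93.0/10) = 3.817e+09.
Combined level = 10 log₁₀(3.817e+09) = 95.8 dB.

95.8 dB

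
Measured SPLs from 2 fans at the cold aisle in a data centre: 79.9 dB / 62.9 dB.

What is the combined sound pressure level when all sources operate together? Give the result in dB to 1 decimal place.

Σ 10^(Lᵢ/10) = 9.967e+07.
Back to dB: 10·log₁₀ Σ = 80.0 dB.

80.0 dB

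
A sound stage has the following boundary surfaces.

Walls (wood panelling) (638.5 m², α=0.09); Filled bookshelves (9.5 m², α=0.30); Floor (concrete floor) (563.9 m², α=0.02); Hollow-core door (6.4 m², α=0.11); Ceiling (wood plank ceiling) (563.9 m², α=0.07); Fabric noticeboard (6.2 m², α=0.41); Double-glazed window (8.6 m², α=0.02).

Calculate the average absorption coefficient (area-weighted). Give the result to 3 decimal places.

0.064

S = Σ Sᵢ = 638.5 + 9.5 + 563.9 + 6.4 + 563.9 + 6.2 + 8.6 = 1797.0 m².
Weighted sum Σ Sα = 114.484.
ᾱ = A/S = 0.064.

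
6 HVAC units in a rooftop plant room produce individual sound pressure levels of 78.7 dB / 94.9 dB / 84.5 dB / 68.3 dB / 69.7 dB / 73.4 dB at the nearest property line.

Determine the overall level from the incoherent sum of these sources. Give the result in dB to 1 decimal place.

Σ 10^(Lᵢ/10) = 3.484e+09.
Back to dB: 10·log₁₀ Σ = 95.4 dB.

95.4 dB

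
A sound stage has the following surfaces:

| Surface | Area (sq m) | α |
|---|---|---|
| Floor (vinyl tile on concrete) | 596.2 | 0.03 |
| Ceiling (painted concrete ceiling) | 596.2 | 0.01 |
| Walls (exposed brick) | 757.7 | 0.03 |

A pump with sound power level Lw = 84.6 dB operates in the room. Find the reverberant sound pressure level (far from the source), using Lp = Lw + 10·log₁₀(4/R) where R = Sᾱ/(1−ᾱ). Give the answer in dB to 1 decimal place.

Σ(Sᵢαᵢ) = 596.2×0.03 + 596.2×0.01 + 757.7×0.03 = 46.579; total area S = 1950.1 sq m.
ᾱ = 46.579/1950.1 = 0.0239; R = Sᾱ/(1−ᾱ) = 46.579/(1−0.0239) = 47.719 sq m.
Lp = Lw + 10 log₁₀(4/R) = 84.6 -10.77 = 73.8 dB.

73.8 dB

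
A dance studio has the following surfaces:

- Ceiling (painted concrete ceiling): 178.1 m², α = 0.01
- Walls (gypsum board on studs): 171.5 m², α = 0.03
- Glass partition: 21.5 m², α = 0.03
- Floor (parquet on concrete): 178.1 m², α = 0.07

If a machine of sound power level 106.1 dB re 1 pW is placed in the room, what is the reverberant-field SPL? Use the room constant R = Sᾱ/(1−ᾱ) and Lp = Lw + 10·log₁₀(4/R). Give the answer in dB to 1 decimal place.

A = 20.038 sabins; S = 549.2 m².
ᾱ = 0.0365, so room constant R = A/(1−ᾱ) = 20.797 m².
Lp = Lw + 10 log₁₀(4/R) = 106.1 -7.16 = 98.9 dB.

98.9 dB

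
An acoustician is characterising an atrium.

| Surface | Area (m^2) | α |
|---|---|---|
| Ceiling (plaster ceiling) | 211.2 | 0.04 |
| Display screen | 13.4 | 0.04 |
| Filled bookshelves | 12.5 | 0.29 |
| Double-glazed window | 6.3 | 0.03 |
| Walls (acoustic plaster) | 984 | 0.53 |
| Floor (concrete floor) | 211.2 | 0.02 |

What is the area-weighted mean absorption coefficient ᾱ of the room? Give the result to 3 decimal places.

S = Σ Sᵢ = 211.2 + 13.4 + 12.5 + 6.3 + 984 + 211.2 = 1438.6 m^2.
A = 211.2*0.04 + 13.4*0.04 + 12.5*0.29 + 6.3*0.03 + 984*0.53 + 211.2*0.02 = 538.542 sabins.
ᾱ = A/S = 0.374.

0.374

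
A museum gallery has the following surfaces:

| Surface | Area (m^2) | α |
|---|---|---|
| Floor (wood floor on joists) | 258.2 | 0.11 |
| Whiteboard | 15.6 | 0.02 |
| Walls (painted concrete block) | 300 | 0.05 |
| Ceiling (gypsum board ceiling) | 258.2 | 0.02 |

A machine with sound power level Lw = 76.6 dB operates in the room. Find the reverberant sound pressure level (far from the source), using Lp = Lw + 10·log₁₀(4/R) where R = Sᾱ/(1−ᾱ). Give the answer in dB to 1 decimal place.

Σ(Sᵢαᵢ) = 258.2×0.11 + 15.6×0.02 + 300×0.05 + 258.2×0.02 = 48.878; total area S = 832.0 m^2.
ᾱ = 0.0587, so room constant R = A/(1−ᾱ) = 51.926 m^2.
Lp = 76.6 + 10·log₁₀(4/51.926) = 76.6 + (-11.13) = 65.5 dB.

65.5 dB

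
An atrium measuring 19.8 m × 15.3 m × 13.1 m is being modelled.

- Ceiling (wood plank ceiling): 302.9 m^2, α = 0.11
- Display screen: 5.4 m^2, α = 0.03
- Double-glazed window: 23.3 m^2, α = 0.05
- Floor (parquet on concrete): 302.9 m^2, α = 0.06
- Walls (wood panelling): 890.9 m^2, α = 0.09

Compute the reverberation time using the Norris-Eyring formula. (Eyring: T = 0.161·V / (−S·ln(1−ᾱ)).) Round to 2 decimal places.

Total surface area S = 302.9 + 5.4 + 23.3 + 302.9 + 890.9 = 1525.4 m^2.
Absorption A = 302.9·0.11 + 5.4·0.03 + 23.3·0.05 + 302.9·0.06 + 890.9·0.09 = 133.001 sabins.
ᾱ = 133.001 / 1525.4 = 0.0872.
−S·ln(1−ᾱ) = −1525.4 × ln(1 − 0.0872) = 139.175.
V = 19.8 × 15.3 × 13.1 = 3968.514 m³.
RT60 = 0.161 × 3968.514 / 139.175 = 4.59 s.

4.59 seconds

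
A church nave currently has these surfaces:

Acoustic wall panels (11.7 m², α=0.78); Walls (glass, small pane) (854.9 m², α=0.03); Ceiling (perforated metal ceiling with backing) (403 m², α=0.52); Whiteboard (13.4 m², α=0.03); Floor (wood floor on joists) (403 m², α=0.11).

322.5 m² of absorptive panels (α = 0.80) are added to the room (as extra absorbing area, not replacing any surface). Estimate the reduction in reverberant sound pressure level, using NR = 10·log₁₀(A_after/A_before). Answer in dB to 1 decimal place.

A_before = Σ Sᵢαᵢ = 11.7×0.78 + 854.9×0.03 + 403×0.52 + 13.4×0.03 + 403×0.11 = 289.065 sabins.
Added absorption = 322.5 × 0.80 = 258.000 sabins.
A_after = 289.065 + 258.000 = 547.065 sabins.
NR = 10·log₁₀(547.065/289.065) = 2.8 dB.

2.8 dB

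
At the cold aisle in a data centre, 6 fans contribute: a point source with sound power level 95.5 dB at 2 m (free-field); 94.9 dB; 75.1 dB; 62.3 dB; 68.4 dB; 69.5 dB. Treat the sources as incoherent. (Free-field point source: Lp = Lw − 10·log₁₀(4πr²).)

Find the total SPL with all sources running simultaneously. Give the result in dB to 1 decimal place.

Source at 2 m: Lp = 95.5 − 10·log₁₀(4π·2²) = 95.5 − 10·log₁₀(50.265) = 78.5 dB.
Converting to relative power and adding: 10^(78.5/10) + 10^(94.9/10) + 10^(75.1/10) + 10^(62.3/10) + 10^(68.4/10) + 10^(69.5/10) = 3.211e+09.
Back to dB: 10·log₁₀ Σ = 95.1 dB.

95.1 dB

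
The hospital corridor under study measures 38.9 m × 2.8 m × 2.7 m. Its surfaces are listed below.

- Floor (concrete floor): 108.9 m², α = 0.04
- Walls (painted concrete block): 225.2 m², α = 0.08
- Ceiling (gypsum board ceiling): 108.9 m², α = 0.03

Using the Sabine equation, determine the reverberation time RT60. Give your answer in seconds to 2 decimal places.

1.85 s

Summing Sᵢαᵢ: 4.356 + 18.016 + 3.267 → A = 25.639 sabins.
Room volume: 294.084 m³.
Sabine: RT60 = 0.161 × 294.084 / 25.639 = 1.85 s.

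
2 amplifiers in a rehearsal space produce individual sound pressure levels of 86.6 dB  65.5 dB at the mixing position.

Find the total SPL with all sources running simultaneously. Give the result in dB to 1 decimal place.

Sum in the linear (power) domain: Σ 10^(Lᵢ/10) = 10^(86.6/10) + 10^(65.5/10) = 4.606e+08.
L_total = 10·log₁₀(4.606e+08) = 86.6 dB.

86.6 dB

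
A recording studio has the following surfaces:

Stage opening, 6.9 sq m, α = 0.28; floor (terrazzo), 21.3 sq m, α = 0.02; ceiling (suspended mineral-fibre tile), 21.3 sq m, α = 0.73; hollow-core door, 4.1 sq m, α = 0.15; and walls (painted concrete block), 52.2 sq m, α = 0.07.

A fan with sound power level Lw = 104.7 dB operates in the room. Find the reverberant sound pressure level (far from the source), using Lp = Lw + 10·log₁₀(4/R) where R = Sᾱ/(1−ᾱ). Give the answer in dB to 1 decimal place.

96.2 dB

Σ(Sᵢαᵢ) = 6.9×0.28 + 21.3×0.02 + 21.3×0.73 + 4.1×0.15 + 52.2×0.07 = 22.176; total area S = 105.8 sq m.
ᾱ = 0.2096, so room constant R = A/(1−ᾱ) = 28.057 sq m.
Lp = 104.7 + 10·log₁₀(4/28.057) = 104.7 + (-8.46) = 96.2 dB.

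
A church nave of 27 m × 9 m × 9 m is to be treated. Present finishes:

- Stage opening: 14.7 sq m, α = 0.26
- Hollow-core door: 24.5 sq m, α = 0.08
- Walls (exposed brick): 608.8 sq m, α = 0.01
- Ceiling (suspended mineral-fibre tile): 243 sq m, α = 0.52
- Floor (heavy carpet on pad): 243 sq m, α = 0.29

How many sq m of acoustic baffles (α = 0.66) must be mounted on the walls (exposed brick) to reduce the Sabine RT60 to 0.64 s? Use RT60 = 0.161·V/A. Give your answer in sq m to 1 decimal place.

525.3

Summing Sᵢαᵢ: 3.822 + 1.960 + 6.088 + 126.360 + 70.470 → A₁ = 208.700 sabins.
V = 2187 m³. Target absorption A₂ = 0.161 × 2187 / 0.64 = 550.167 sabins.
Absorption to add: 550.167 − 208.700 = 341.467 sabins.
Net gain per sq m: Δα = 0.66 − 0.01 = 0.65.
Panel area = 341.467 / 0.65 = 525.3 sq m.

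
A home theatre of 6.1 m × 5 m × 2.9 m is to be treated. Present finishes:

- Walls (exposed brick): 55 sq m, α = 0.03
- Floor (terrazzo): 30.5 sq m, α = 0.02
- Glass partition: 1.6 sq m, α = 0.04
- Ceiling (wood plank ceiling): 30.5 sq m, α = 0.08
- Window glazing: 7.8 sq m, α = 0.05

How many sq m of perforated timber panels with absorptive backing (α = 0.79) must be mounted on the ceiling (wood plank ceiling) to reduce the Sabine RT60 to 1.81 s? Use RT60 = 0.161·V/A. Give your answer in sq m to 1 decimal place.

Summing Sᵢαᵢ: 1.650 + 0.610 + 0.064 + 2.440 + 0.390 → A₁ = 5.154 sabins.
V = 88.45 m³. Target absorption A₂ = 0.161 × 88.45 / 1.81 = 7.868 sabins.
ΔA needed = 7.868 − 5.154 = 2.714 sabins.
Each sq m of panel replacing the ceiling (wood plank ceiling) adds (0.79 − 0.08) = 0.71 sabins.
Area = ΔA/Δα = 2.714/0.71 = 3.8 sq m.

3.8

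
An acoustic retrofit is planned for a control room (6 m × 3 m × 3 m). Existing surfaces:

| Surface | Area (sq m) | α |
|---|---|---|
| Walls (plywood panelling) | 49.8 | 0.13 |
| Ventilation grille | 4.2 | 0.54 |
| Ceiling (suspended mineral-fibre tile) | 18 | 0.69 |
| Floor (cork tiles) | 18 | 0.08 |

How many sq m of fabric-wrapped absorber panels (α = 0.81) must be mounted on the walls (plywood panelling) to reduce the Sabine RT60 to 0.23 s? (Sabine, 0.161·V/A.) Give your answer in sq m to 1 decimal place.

22.4

Summing Sᵢαᵢ: 6.474 + 2.268 + 12.420 + 1.440 → A₁ = 22.602 sabins.
Required A₂ = 0.161·54/0.23 = 37.800 sabins.
ΔA needed = 37.800 − 22.602 = 15.198 sabins.
Each sq m of panel replacing the walls (plywood panelling) adds (0.81 − 0.13) = 0.68 sabins.
Area = ΔA/Δα = 15.198/0.68 = 22.4 sq m.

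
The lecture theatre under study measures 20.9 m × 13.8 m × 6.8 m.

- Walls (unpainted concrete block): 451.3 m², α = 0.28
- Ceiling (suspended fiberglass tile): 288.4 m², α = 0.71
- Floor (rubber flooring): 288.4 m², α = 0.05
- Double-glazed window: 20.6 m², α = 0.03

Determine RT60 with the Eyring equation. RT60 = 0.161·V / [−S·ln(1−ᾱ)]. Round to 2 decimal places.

0.75 sec

S = Σ Sᵢ = 1048.7 m².
Σ(Sᵢαᵢ) = 451.3·0.28 + 288.4·0.71 + 288.4·0.05 + 20.6·0.03 = 346.166.
Mean coefficient ᾱ = A/S = 0.3301.
Eyring denominator: −S ln(1−ᾱ) = 420.137.
V = 20.9 × 13.8 × 6.8 = 1961.256 m³.
T = 0.161·V/[−S·ln(1−ᾱ)] = 0.161·1961.256/420.137 = 0.75 s.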